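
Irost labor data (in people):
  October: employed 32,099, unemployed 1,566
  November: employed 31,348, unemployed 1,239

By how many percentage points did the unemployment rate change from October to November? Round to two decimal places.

The unemployment rate changed by −0.85 percentage points.

October: labor force = 32,099 + 1,566 = 33,665; u = 1,566/33,665 = 4.65%.
November: labor force = 31,348 + 1,239 = 32,587; u = 1,239/32,587 = 3.80%.
Change = 3.80% − 4.65% = −0.85 pp.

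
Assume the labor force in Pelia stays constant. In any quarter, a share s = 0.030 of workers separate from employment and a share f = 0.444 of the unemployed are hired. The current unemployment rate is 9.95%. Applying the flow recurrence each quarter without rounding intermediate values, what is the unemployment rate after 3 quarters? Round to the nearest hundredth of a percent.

Unemployment rate after three quarters ≈ 6.86%.

With a fixed labor force, u_{t+1} = u_t + s·(1−u_t) − f·u_t = u_t·(1−s−f) + s.
Here 1−s−f = 0.526 and s = 0.030.
u_1 = 0.099500 × 0.526 + 0.030 = 0.082337.
u_2 = 0.082337 × 0.526 + 0.030 = 0.073309.
u_3 = 0.073309 × 0.526 + 0.030 = 0.068561.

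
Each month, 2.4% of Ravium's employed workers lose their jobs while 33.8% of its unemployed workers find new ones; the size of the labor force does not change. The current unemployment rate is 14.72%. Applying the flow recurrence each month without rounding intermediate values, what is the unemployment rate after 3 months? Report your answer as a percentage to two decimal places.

With a fixed labor force, u_{t+1} = u_t + s·(1−u_t) − f·u_t = u_t·(1−s−f) + s.
Here 1−s−f = 0.638 and s = 0.024.
u_1 = 0.147200 × 0.638 + 0.024 = 0.117914.
u_2 = 0.117914 × 0.638 + 0.024 = 0.099229.
u_3 = 0.099229 × 0.638 + 0.024 = 0.087308.

Unemployment rate after three months ≈ 8.73%.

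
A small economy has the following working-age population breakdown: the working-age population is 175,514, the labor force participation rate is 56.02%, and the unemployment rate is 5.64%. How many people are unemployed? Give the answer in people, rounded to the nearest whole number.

About 5,545 are unemployed.

Labor force = 0.5602 × 175,514 = 98,323.
Unemployed = 0.0564 × 98,323 ≈ 5,545.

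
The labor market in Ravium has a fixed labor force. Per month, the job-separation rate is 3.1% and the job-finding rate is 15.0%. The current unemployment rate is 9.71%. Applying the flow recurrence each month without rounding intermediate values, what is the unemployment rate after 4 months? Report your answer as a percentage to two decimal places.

Unemployment rate after four months ≈ 13.79%.

With a fixed labor force, u_{t+1} = u_t + s·(1−u_t) − f·u_t = u_t·(1−s−f) + s.
Here 1−s−f = 0.819 and s = 0.031.
u_1 = 0.097100 × 0.819 + 0.031 = 0.110525.
u_2 = 0.110525 × 0.819 + 0.031 = 0.121520.
u_3 = 0.121520 × 0.819 + 0.031 = 0.130525.
u_4 = 0.130525 × 0.819 + 0.031 = 0.137900.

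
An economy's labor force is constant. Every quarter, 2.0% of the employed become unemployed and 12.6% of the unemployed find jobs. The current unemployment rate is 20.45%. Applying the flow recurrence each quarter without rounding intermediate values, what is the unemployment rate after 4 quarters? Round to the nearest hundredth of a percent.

Unemployment rate after four quarters ≈ 17.29%.

With a fixed labor force, u_{t+1} = u_t + s·(1−u_t) − f·u_t = u_t·(1−s−f) + s.
Here 1−s−f = 0.854 and s = 0.020.
u_1 = 0.204500 × 0.854 + 0.020 = 0.194643.
u_2 = 0.194643 × 0.854 + 0.020 = 0.186225.
u_3 = 0.186225 × 0.854 + 0.020 = 0.179036.
u_4 = 0.179036 × 0.854 + 0.020 = 0.172897.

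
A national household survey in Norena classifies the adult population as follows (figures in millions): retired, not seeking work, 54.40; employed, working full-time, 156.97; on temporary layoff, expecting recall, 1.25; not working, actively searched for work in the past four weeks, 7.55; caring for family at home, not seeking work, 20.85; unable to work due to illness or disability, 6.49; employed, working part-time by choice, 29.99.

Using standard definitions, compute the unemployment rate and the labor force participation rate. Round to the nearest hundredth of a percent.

Employed = 156.97 + 29.99 = 186.96 million.
Unemployed = 1.25 + 7.55 = 8.80 million (jobless and actively searching, or on temporary layoff).
Labor force = 186.96 + 8.80 = 195.76 million.
Not in labor force = 54.40 + 20.85 + 6.49 = 81.74 million (those not working and not actively searching are outside the labor force).
Civilian working-age population = 195.76 + 81.74 = 277.50 million.
Unemployment rate = 8.80 / 195.76 = 4.50%.
Labor force participation rate = 195.76 / 277.50 = 70.54%.

Unemployment rate ≈ 4.50%; labor force participation rate ≈ 70.54%.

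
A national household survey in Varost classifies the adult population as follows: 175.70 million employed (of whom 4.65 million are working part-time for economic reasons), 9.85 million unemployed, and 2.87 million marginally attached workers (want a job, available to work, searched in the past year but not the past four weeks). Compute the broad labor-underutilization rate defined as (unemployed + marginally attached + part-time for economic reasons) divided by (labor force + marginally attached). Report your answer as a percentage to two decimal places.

Labor force = 175.70 + 9.85 = 185.55 million.
Numerator = 9.85 + 2.87 + 4.65 = 17.37 million.
Denominator = 185.55 + 2.87 = 188.42 million.
Broad rate = 17.37 / 188.42 = 9.22%.

Broad underutilization rate ≈ 9.22%.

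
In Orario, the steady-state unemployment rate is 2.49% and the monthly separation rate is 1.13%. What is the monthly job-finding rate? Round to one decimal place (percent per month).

From u* = s/(s+f): f = s·(1−u)/u.
f = 1.13 × (1 − 0.0249) / 0.0249 = 1.1019 / 0.0249 ≈ 44.3% per month.

Job-finding rate ≈ 44.3% per month.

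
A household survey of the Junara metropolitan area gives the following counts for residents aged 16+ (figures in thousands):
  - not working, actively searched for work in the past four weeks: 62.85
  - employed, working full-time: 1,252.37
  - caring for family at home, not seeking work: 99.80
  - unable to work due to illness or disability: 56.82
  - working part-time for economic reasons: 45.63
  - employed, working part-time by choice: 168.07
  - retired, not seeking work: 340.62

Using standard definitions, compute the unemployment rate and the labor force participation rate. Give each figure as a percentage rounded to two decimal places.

Employed = 1,252.37 + 45.63 + 168.07 = 1,466.07 thousand (anyone who worked, including part-time for economic reasons, counts as employed).
Unemployed = 62.85 thousand.
Labor force = 1,466.07 + 62.85 = 1,528.92 thousand.
Not in labor force = 99.80 + 56.82 + 340.62 = 497.24 thousand (those not working and not actively searching are outside the labor force).
Civilian working-age population = 1,528.92 + 497.24 = 2,026.16 thousand.
Unemployment rate = 62.85 / 1,528.92 = 4.11%.
Labor force participation rate = 1,528.92 / 2,026.16 = 75.46%.

Unemployment rate ≈ 4.11%; labor force participation rate ≈ 75.46%.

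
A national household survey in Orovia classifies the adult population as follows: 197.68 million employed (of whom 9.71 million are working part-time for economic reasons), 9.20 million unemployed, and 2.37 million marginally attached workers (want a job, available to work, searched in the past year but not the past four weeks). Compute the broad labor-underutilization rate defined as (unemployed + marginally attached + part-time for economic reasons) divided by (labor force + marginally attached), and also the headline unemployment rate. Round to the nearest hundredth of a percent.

Labor force = 197.68 + 9.20 = 206.88 million.
Numerator = 9.20 + 2.37 + 9.71 = 21.28 million.
Denominator = 206.88 + 2.37 = 209.25 million.
Broad rate = 21.28 / 209.25 = 10.17%.
Headline unemployment rate = 9.20 / 206.88 = 4.45%.

Broad underutilization rate ≈ 10.17%; headline unemployment rate ≈ 4.45%.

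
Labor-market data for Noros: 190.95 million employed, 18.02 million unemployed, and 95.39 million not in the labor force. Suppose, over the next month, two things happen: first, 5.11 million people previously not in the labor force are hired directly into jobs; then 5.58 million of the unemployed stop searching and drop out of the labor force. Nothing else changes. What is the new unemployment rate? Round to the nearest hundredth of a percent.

New unemployment rate ≈ 5.97%.

Initially, labor force = 190.95 + 18.02 = 208.97 million, so u = 18.02/208.97 = 8.62%.
After the first change, employed and labor force both rise by 5.11; unemployed unchanged → E = 196.06, U = 18.02, labor force = 214.08 million.
After the second change, unemployed and labor force both fall by 5.58 → E = 196.06, U = 12.44, labor force = 208.50 million.
New unemployment rate = 12.44 / 208.50 = 5.97%.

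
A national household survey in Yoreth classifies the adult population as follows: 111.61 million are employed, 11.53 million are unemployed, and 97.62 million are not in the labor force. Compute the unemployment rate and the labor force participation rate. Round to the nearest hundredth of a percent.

Labor force = employed + unemployed = 111.61 + 11.53 = 123.14 million.
Working-age population = 123.14 + 97.62 = 220.76 million.
Unemployment rate = 11.53 / 123.14 = 9.36%.
Labor force participation rate = 123.14 / 220.76 = 55.78%.

Unemployment rate ≈ 9.36%; labor force participation rate ≈ 55.78%.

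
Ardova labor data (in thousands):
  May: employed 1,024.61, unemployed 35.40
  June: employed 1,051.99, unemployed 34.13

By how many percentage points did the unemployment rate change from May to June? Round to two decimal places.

May: labor force = 1,024.61 + 35.40 = 1,060.01; u = 35.40/1,060.01 = 3.34%.
June: labor force = 1,051.99 + 34.13 = 1,086.12; u = 34.13/1,086.12 = 3.14%.
Change = 3.14% − 3.34% = −0.20 pp.

The unemployment rate changed by −0.20 percentage points.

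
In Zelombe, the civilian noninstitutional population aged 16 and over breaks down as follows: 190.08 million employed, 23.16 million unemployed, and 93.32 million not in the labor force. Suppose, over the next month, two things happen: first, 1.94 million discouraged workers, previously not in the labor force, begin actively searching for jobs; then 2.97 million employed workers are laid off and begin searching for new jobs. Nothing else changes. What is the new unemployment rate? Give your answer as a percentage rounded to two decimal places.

Initially, labor force = 190.08 + 23.16 = 213.24 million, so u = 23.16/213.24 = 10.86%.
After the first change, unemployed and labor force both rise by 1.94 → E = 190.08, U = 25.10, labor force = 215.18 million.
After the second change, employed falls and unemployed rises by 2.97; labor force unchanged → E = 187.11, U = 28.07, labor force = 215.18 million.
New unemployment rate = 28.07 / 215.18 = 13.04%.

New unemployment rate ≈ 13.04%.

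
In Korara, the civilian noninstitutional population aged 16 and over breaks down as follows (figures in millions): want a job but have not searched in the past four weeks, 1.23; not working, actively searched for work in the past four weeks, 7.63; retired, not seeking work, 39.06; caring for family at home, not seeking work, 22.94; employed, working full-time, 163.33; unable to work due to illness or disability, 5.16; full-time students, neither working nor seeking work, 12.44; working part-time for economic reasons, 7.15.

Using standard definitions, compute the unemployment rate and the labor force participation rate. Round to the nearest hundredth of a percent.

Employed = 163.33 + 7.15 = 170.48 million (anyone who worked, including part-time for economic reasons, counts as employed).
Unemployed = 7.63 million.
Labor force = 170.48 + 7.63 = 178.11 million.
Not in labor force = 1.23 + 39.06 + 22.94 + 5.16 + 12.44 = 80.83 million (those not working and not actively searching are outside the labor force — including those who want a job but have given up searching).
Civilian working-age population = 178.11 + 80.83 = 258.94 million.
Unemployment rate = 7.63 / 178.11 = 4.28%.
Labor force participation rate = 178.11 / 258.94 = 68.78%.

Unemployment rate ≈ 4.28%; labor force participation rate ≈ 68.78%.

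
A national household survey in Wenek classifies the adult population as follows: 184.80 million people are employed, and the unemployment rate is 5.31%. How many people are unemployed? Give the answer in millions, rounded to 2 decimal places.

Let U be the number unemployed. The labor force is E + U, and U/(E+U) = 0.0531.
So U = 0.0531 × 184.80 / (1 − 0.0531) = 9.8129 / 0.9469 ≈ 10.36 million.

About 10.36 million are unemployed.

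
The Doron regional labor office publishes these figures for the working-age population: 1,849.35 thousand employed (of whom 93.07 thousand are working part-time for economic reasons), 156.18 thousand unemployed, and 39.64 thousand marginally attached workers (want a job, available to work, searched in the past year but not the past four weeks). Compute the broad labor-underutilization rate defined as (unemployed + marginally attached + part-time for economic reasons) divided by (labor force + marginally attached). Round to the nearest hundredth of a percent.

Labor force = 1,849.35 + 156.18 = 2,005.53 thousand.
Numerator = 156.18 + 39.64 + 93.07 = 288.89 thousand.
Denominator = 2,005.53 + 39.64 = 2,045.17 thousand.
Broad rate = 288.89 / 2,045.17 = 14.13%.

Broad underutilization rate ≈ 14.13%.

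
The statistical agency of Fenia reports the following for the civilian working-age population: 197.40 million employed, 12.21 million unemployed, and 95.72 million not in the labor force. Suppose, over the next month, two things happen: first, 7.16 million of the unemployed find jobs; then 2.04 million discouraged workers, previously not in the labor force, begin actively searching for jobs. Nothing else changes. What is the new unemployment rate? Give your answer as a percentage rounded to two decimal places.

Initially, labor force = 197.40 + 12.21 = 209.61 million, so u = 12.21/209.61 = 5.83%.
After the first change, unemployed falls and employed rises by 7.16; labor force unchanged → E = 204.56, U = 5.05, labor force = 209.61 million.
After the second change, unemployed and labor force both rise by 2.04 → E = 204.56, U = 7.09, labor force = 211.65 million.
New unemployment rate = 7.09 / 211.65 = 3.35%.

New unemployment rate ≈ 3.35%.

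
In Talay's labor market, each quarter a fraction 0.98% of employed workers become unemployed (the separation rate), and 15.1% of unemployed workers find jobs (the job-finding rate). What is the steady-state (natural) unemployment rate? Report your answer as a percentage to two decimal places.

Steady-state unemployment rate ≈ 6.09%.

At steady state the flows balance: s·E = f·U, so U/(E+U) = s/(s+f).
u* = 0.98 / (0.98 + 15.1) = 0.98 / 16.08 = 6.09%.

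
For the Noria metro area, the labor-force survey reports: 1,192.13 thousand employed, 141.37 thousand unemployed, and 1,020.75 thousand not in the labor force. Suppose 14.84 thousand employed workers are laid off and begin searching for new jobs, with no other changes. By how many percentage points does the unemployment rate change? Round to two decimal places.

Initially, labor force = 1,192.13 + 141.37 = 1,333.50 thousand, so u = 141.37/1,333.50 = 10.60%.
After the change, employed falls and unemployed rises by 14.84; labor force unchanged → E = 1,177.29, U = 156.21, labor force = 1,333.50 thousand.
New unemployment rate = 156.21 / 1,333.50 = 11.71%.
Change = 11.71% − 10.60% = +1.11 percentage points.

The unemployment rate changes by +1.11 percentage points.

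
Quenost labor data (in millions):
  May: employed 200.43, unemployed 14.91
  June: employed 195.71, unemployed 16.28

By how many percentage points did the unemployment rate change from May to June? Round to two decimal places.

May: labor force = 200.43 + 14.91 = 215.34; u = 14.91/215.34 = 6.92%.
June: labor force = 195.71 + 16.28 = 211.99; u = 16.28/211.99 = 7.68%.
Change = 7.68% − 6.92% = +0.76 pp.

The unemployment rate changed by +0.76 percentage points.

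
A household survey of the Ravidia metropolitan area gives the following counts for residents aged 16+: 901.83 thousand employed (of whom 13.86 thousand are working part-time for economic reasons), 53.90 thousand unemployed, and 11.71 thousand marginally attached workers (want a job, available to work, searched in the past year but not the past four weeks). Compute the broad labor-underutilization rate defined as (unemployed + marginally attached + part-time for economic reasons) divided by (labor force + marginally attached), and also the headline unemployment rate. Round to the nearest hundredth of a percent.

Labor force = 901.83 + 53.90 = 955.73 thousand.
Numerator = 53.90 + 11.71 + 13.86 = 79.47 thousand.
Denominator = 955.73 + 11.71 = 967.44 thousand.
Broad rate = 79.47 / 967.44 = 8.21%.
Headline unemployment rate = 53.90 / 955.73 = 5.64%.

Broad underutilization rate ≈ 8.21%; headline unemployment rate ≈ 5.64%.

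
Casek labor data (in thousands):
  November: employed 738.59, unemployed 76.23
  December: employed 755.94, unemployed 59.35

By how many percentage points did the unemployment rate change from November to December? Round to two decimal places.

November: labor force = 738.59 + 76.23 = 814.82; u = 76.23/814.82 = 9.36%.
December: labor force = 755.94 + 59.35 = 815.29; u = 59.35/815.29 = 7.28%.
Change = 7.28% − 9.36% = −2.08 pp.

The unemployment rate changed by −2.08 percentage points.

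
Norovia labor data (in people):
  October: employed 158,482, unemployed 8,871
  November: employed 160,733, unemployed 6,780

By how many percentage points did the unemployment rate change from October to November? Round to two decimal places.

October: labor force = 158,482 + 8,871 = 167,353; u = 8,871/167,353 = 5.30%.
November: labor force = 160,733 + 6,780 = 167,513; u = 6,780/167,513 = 4.05%.
Change = 4.05% − 5.30% = −1.25 pp.

The unemployment rate changed by −1.25 percentage points.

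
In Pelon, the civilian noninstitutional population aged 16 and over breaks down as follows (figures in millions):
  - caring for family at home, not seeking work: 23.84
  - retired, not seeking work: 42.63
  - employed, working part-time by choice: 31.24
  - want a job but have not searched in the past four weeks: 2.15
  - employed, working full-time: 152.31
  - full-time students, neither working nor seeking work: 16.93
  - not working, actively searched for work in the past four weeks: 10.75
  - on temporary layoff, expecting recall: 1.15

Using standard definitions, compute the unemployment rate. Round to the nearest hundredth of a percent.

Unemployment rate ≈ 6.09%.

Employed = 31.24 + 152.31 = 183.55 million.
Unemployed = 10.75 + 1.15 = 11.90 million (jobless and actively searching, or on temporary layoff).
Labor force = 183.55 + 11.90 = 195.45 million.
Unemployment rate = 11.90 / 195.45 = 6.09%.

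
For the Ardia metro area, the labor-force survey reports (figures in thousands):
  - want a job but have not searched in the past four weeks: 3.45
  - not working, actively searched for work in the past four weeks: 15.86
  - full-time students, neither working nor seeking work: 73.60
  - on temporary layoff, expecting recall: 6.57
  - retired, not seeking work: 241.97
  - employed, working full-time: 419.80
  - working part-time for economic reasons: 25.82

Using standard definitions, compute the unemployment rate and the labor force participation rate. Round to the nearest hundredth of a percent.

Employed = 419.80 + 25.82 = 445.62 thousand (anyone who worked, including part-time for economic reasons, counts as employed).
Unemployed = 15.86 + 6.57 = 22.43 thousand (jobless and actively searching, or on temporary layoff).
Labor force = 445.62 + 22.43 = 468.05 thousand.
Not in labor force = 3.45 + 73.60 + 241.97 = 319.02 thousand (those not working and not actively searching are outside the labor force — including those who want a job but have given up searching).
Civilian working-age population = 468.05 + 319.02 = 787.07 thousand.
Unemployment rate = 22.43 / 468.05 = 4.79%.
Labor force participation rate = 468.05 / 787.07 = 59.47%.

Unemployment rate ≈ 4.79%; labor force participation rate ≈ 59.47%.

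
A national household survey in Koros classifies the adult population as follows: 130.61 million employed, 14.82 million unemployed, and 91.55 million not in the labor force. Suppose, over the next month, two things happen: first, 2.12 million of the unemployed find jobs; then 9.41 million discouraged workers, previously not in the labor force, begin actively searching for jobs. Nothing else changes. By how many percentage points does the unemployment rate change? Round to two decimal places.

The unemployment rate changes by +4.09 percentage points.

Initially, labor force = 130.61 + 14.82 = 145.43 million, so u = 14.82/145.43 = 10.19%.
After the first change, unemployed falls and employed rises by 2.12; labor force unchanged → E = 132.73, U = 12.70, labor force = 145.43 million.
After the second change, unemployed and labor force both rise by 9.41 → E = 132.73, U = 22.11, labor force = 154.84 million.
New unemployment rate = 22.11 / 154.84 = 14.28%.
Change = 14.28% − 10.19% = +4.09 percentage points.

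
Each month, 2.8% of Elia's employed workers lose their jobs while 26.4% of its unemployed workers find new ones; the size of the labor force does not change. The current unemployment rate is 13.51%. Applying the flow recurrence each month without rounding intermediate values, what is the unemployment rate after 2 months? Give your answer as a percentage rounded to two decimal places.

Unemployment rate after two months ≈ 11.55%.

With a fixed labor force, u_{t+1} = u_t + s·(1−u_t) − f·u_t = u_t·(1−s−f) + s.
Here 1−s−f = 0.708 and s = 0.028.
u_1 = 0.135100 × 0.708 + 0.028 = 0.123651.
u_2 = 0.123651 × 0.708 + 0.028 = 0.115545.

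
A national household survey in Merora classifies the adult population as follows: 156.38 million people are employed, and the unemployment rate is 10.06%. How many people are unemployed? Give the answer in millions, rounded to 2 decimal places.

About 17.49 million are unemployed.

Let U be the number unemployed. The labor force is E + U, and U/(E+U) = 0.1006.
So U = 0.1006 × 156.38 / (1 − 0.1006) = 15.7318 / 0.8994 ≈ 17.49 million.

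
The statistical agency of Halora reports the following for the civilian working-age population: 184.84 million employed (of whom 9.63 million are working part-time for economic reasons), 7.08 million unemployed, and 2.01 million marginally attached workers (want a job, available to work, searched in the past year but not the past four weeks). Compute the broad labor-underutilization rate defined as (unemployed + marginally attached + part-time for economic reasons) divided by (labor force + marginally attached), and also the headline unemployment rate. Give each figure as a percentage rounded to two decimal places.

Labor force = 184.84 + 7.08 = 191.92 million.
Numerator = 7.08 + 2.01 + 9.63 = 18.72 million.
Denominator = 191.92 + 2.01 = 193.93 million.
Broad rate = 18.72 / 193.93 = 9.65%.
Headline unemployment rate = 7.08 / 191.92 = 3.69%.

Broad underutilization rate ≈ 9.65%; headline unemployment rate ≈ 3.69%.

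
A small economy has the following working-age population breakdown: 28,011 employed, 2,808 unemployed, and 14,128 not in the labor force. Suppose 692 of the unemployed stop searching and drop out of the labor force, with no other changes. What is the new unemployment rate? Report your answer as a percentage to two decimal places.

Initially, labor force = 28,011 + 2,808 = 30,819, so u = 2,808/30,819 = 9.11%.
After the change, unemployed and labor force both fall by 692 → E = 28,011, U = 2,116, labor force = 30,127.
New unemployment rate = 2,116 / 30,127 = 7.02%.

New unemployment rate ≈ 7.02%.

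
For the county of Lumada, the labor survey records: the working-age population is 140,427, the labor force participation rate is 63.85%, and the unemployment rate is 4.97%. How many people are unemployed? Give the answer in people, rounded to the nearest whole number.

Labor force = 0.6385 × 140,427 = 89,663.
Unemployed = 0.0497 × 89,663 ≈ 4,456.

About 4,456 are unemployed.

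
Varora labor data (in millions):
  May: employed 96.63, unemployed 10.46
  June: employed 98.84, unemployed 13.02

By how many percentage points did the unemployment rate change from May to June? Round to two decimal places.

The unemployment rate changed by +1.87 percentage points.

May: labor force = 96.63 + 10.46 = 107.09; u = 10.46/107.09 = 9.77%.
June: labor force = 98.84 + 13.02 = 111.86; u = 13.02/111.86 = 11.64%.
Change = 11.64% − 9.77% = +1.87 pp.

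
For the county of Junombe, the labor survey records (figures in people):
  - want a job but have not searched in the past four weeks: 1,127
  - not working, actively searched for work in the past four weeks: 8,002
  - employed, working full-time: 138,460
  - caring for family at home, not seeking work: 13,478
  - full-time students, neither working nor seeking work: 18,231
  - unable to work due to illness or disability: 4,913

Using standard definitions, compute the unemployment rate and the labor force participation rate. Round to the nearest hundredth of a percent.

Unemployment rate ≈ 5.46%; labor force participation rate ≈ 79.51%.

Employed = 138,460.
Unemployed = 8,002.
Labor force = 138,460 + 8,002 = 146,462.
Not in labor force = 1,127 + 13,478 + 18,231 + 4,913 = 37,749 (those not working and not actively searching are outside the labor force — including those who want a job but have given up searching).
Civilian working-age population = 146,462 + 37,749 = 184,211.
Unemployment rate = 8,002 / 146,462 = 5.46%.
Labor force participation rate = 146,462 / 184,211 = 79.51%.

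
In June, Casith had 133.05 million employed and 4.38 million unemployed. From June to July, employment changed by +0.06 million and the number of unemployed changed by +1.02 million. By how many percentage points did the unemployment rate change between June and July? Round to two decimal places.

The unemployment rate changed by +0.71 percentage points.

June: labor force = 133.05 + 4.38 = 137.43; u = 4.38/137.43 = 3.19%.
July: labor force = 133.11 + 5.40 = 138.51; u = 5.40/138.51 = 3.90%.
Change = 3.90% − 3.19% = +0.71 pp.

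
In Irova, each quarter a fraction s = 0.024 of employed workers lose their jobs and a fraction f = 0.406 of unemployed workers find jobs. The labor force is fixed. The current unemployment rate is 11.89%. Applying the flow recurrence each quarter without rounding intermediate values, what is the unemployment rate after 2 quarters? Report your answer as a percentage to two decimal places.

Unemployment rate after two quarters ≈ 7.63%.

With a fixed labor force, u_{t+1} = u_t + s·(1−u_t) − f·u_t = u_t·(1−s−f) + s.
Here 1−s−f = 0.570 and s = 0.024.
u_1 = 0.118900 × 0.570 + 0.024 = 0.091773.
u_2 = 0.091773 × 0.570 + 0.024 = 0.076311.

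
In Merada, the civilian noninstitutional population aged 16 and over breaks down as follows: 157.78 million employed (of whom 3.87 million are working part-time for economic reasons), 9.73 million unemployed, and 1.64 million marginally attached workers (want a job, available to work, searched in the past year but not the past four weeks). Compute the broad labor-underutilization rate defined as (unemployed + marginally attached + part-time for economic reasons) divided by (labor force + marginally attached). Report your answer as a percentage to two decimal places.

Broad underutilization rate ≈ 9.01%.

Labor force = 157.78 + 9.73 = 167.51 million.
Numerator = 9.73 + 1.64 + 3.87 = 15.24 million.
Denominator = 167.51 + 1.64 = 169.15 million.
Broad rate = 15.24 / 169.15 = 9.01%.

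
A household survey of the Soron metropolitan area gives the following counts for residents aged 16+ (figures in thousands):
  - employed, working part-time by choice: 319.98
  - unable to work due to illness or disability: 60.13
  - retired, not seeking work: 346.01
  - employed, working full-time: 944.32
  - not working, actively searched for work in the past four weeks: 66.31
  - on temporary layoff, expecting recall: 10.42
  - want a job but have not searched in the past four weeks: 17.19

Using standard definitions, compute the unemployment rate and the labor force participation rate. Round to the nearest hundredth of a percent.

Unemployment rate ≈ 5.72%; labor force participation rate ≈ 76.01%.

Employed = 319.98 + 944.32 = 1,264.30 thousand.
Unemployed = 66.31 + 10.42 = 76.73 thousand (jobless and actively searching, or on temporary layoff).
Labor force = 1,264.30 + 76.73 = 1,341.03 thousand.
Not in labor force = 60.13 + 346.01 + 17.19 = 423.33 thousand (those not working and not actively searching are outside the labor force — including those who want a job but have given up searching).
Civilian working-age population = 1,341.03 + 423.33 = 1,764.36 thousand.
Unemployment rate = 76.73 / 1,341.03 = 5.72%.
Labor force participation rate = 1,341.03 / 1,764.36 = 76.01%.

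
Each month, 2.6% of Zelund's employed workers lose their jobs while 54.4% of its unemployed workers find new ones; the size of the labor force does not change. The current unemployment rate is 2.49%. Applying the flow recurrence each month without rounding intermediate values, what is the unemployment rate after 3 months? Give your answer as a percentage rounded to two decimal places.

Unemployment rate after three months ≈ 4.40%.

With a fixed labor force, u_{t+1} = u_t + s·(1−u_t) − f·u_t = u_t·(1−s−f) + s.
Here 1−s−f = 0.430 and s = 0.026.
u_1 = 0.024900 × 0.430 + 0.026 = 0.036707.
u_2 = 0.036707 × 0.430 + 0.026 = 0.041784.
u_3 = 0.041784 × 0.430 + 0.026 = 0.043967.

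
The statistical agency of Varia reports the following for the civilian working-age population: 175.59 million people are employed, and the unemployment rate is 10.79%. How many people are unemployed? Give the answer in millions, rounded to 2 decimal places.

Let U be the number unemployed. The labor force is E + U, and U/(E+U) = 0.1079.
So U = 0.1079 × 175.59 / (1 − 0.1079) = 18.9462 / 0.8921 ≈ 21.24 million.

About 21.24 million are unemployed.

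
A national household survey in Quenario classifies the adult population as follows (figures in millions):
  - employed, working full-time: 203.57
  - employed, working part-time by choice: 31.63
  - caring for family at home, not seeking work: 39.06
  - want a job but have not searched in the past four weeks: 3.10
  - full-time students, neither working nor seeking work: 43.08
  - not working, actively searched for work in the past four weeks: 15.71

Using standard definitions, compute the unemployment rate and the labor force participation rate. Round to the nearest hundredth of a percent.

Unemployment rate ≈ 6.26%; labor force participation rate ≈ 74.64%.

Employed = 203.57 + 31.63 = 235.20 million.
Unemployed = 15.71 million.
Labor force = 235.20 + 15.71 = 250.91 million.
Not in labor force = 39.06 + 3.10 + 43.08 = 85.24 million (those not working and not actively searching are outside the labor force — including those who want a job but have given up searching).
Civilian working-age population = 250.91 + 85.24 = 336.15 million.
Unemployment rate = 15.71 / 250.91 = 6.26%.
Labor force participation rate = 250.91 / 336.15 = 74.64%.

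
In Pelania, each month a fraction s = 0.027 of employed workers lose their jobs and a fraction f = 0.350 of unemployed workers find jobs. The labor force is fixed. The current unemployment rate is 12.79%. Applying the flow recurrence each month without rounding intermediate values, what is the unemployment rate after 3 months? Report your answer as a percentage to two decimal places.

Unemployment rate after three months ≈ 8.52%.

With a fixed labor force, u_{t+1} = u_t + s·(1−u_t) − f·u_t = u_t·(1−s−f) + s.
Here 1−s−f = 0.623 and s = 0.027.
u_1 = 0.127900 × 0.623 + 0.027 = 0.106682.
u_2 = 0.106682 × 0.623 + 0.027 = 0.093463.
u_3 = 0.093463 × 0.623 + 0.027 = 0.085227.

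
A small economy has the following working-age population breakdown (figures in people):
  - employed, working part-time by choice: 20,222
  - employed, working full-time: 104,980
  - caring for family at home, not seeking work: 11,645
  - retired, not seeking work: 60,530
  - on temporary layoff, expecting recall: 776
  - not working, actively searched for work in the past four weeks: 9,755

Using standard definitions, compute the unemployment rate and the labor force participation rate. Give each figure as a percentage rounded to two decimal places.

Employed = 20,222 + 104,980 = 125,202.
Unemployed = 776 + 9,755 = 10,531 (jobless and actively searching, or on temporary layoff).
Labor force = 125,202 + 10,531 = 135,733.
Not in labor force = 11,645 + 60,530 = 72,175 (those not working and not actively searching are outside the labor force).
Civilian working-age population = 135,733 + 72,175 = 207,908.
Unemployment rate = 10,531 / 135,733 = 7.76%.
Labor force participation rate = 135,733 / 207,908 = 65.29%.

Unemployment rate ≈ 7.76%; labor force participation rate ≈ 65.29%.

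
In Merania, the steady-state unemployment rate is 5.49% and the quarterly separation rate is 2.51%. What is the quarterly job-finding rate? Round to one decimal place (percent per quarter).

Job-finding rate ≈ 43.2% per quarter.

From u* = s/(s+f): f = s·(1−u)/u.
f = 2.51 × (1 − 0.0549) / 0.0549 = 2.3722 / 0.0549 ≈ 43.2% per quarter.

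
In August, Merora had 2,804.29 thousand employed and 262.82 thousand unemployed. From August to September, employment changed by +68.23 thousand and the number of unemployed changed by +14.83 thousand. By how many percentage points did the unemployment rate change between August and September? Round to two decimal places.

The unemployment rate changed by +0.24 percentage points.

August: labor force = 2,804.29 + 262.82 = 3,067.11; u = 262.82/3,067.11 = 8.57%.
September: labor force = 2,872.52 + 277.65 = 3,150.17; u = 277.65/3,150.17 = 8.81%.
Change = 8.81% − 8.57% = +0.24 pp.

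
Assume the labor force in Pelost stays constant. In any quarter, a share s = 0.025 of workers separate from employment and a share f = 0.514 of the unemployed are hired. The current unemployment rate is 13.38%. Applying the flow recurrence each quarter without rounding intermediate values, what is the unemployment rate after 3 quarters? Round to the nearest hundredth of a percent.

Unemployment rate after three quarters ≈ 5.49%.

With a fixed labor force, u_{t+1} = u_t + s·(1−u_t) − f·u_t = u_t·(1−s−f) + s.
Here 1−s−f = 0.461 and s = 0.025.
u_1 = 0.133800 × 0.461 + 0.025 = 0.086682.
u_2 = 0.086682 × 0.461 + 0.025 = 0.064960.
u_3 = 0.064960 × 0.461 + 0.025 = 0.054947.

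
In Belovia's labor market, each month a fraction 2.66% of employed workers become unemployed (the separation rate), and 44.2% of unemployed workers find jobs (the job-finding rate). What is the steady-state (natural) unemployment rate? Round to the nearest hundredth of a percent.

Steady-state unemployment rate ≈ 5.68%.

At steady state the flows balance: s·E = f·U, so U/(E+U) = s/(s+f).
u* = 2.66 / (2.66 + 44.2) = 2.66 / 46.86 = 5.68%.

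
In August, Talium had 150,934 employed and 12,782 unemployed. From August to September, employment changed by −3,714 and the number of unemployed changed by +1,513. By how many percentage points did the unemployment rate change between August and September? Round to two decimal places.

August: labor force = 150,934 + 12,782 = 163,716; u = 12,782/163,716 = 7.81%.
September: labor force = 147,220 + 14,295 = 161,515; u = 14,295/161,515 = 8.85%.
Change = 8.85% − 7.81% = +1.04 pp.

The unemployment rate changed by +1.04 percentage points.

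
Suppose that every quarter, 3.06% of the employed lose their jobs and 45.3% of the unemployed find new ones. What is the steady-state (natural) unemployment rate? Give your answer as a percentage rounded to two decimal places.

At steady state the flows balance: s·E = f·U, so U/(E+U) = s/(s+f).
u* = 3.06 / (3.06 + 45.3) = 3.06 / 48.36 = 6.33%.

Steady-state unemployment rate ≈ 6.33%.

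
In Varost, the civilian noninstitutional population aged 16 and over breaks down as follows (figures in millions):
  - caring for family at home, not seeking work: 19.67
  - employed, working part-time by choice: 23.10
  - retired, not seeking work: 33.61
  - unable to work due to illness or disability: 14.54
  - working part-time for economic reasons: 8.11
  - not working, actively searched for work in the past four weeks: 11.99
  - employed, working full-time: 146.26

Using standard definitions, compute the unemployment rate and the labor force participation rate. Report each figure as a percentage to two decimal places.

Employed = 23.10 + 8.11 + 146.26 = 177.47 million (anyone who worked, including part-time for economic reasons, counts as employed).
Unemployed = 11.99 million.
Labor force = 177.47 + 11.99 = 189.46 million.
Not in labor force = 19.67 + 33.61 + 14.54 = 67.82 million (those not working and not actively searching are outside the labor force).
Civilian working-age population = 189.46 + 67.82 = 257.28 million.
Unemployment rate = 11.99 / 189.46 = 6.33%.
Labor force participation rate = 189.46 / 257.28 = 73.64%.

Unemployment rate ≈ 6.33%; labor force participation rate ≈ 73.64%.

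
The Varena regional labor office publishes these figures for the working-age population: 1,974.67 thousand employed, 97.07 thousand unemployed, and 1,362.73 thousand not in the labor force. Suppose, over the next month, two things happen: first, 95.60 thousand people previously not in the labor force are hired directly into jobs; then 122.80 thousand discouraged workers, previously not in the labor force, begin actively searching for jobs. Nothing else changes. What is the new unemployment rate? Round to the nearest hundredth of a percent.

Initially, labor force = 1,974.67 + 97.07 = 2,071.74 thousand, so u = 97.07/2,071.74 = 4.69%.
After the first change, employed and labor force both rise by 95.60; unemployed unchanged → E = 2,070.27, U = 97.07, labor force = 2,167.34 thousand.
After the second change, unemployed and labor force both rise by 122.80 → E = 2,070.27, U = 219.87, labor force = 2,290.14 thousand.
New unemployment rate = 219.87 / 2,290.14 = 9.60%.

New unemployment rate ≈ 9.60%.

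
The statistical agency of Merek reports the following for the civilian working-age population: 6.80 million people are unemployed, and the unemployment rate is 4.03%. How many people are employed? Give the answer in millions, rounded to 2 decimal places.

Labor force = U / u = 6.80 / 0.0403 ≈ 168.73 million.
Employed = labor force − unemployed = 168.73 − 6.80 = 161.93 million.

About 161.93 million are employed.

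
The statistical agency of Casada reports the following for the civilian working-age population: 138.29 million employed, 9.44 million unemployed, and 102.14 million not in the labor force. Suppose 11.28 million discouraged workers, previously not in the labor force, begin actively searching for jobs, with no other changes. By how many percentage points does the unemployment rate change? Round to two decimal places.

Initially, labor force = 138.29 + 9.44 = 147.73 million, so u = 9.44/147.73 = 6.39%.
After the change, unemployed and labor force both rise by 11.28 → E = 138.29, U = 20.72, labor force = 159.01 million.
New unemployment rate = 20.72 / 159.01 = 13.03%.
Change = 13.03% − 6.39% = +6.64 percentage points.

The unemployment rate changes by +6.64 percentage points.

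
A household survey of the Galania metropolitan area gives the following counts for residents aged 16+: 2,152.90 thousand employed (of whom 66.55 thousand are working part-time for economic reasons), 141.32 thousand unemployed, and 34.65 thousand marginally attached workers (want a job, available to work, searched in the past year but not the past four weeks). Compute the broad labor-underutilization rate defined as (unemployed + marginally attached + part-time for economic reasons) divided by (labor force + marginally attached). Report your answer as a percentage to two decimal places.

Broad underutilization rate ≈ 10.41%.

Labor force = 2,152.90 + 141.32 = 2,294.22 thousand.
Numerator = 141.32 + 34.65 + 66.55 = 242.52 thousand.
Denominator = 2,294.22 + 34.65 = 2,328.87 thousand.
Broad rate = 242.52 / 2,328.87 = 10.41%.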